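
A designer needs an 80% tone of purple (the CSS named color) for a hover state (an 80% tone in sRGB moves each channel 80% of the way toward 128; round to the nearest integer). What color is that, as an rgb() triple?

CSS purple is rgb(128, 0, 128).
Lerp each channel 80% toward 128:
  R: 128 + 0 = 128 → 128
  G: 0 + 0.8×(128−0) = 0 + 102.4 = 102.4 → 102
  B: 128 + 0 = 128 → 128

rgb(128, 102, 128)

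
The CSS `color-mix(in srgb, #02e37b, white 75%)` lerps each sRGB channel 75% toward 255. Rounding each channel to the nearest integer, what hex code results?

#02e37b is rgb(2, 227, 123).
Per channel, c → c + 0.75(255 − c):
  R: 2 + 0.75×(255−2) = 2 + 189.75 = 191.75 → 192
  G: 227 + 0.75×(255−227) = 227 + 21 = 248 → 248
  B: 123 + 0.75×(255−123) = 123 + 99 = 222 → 222
rgb(192, 248, 222) = #c0f8de.

#c0f8de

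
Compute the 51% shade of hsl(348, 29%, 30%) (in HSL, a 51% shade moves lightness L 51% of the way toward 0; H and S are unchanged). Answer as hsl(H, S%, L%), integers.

L moves 51% from 30 toward 0: 30 − 15.3 = 14.7 → 15.
H and S are unchanged.

hsl(348, 29%, 15%)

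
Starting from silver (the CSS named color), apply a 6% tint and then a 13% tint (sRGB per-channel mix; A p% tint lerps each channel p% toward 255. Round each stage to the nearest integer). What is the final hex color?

CSS silver is rgb(192, 192, 192).
A 6% tint moves each channel 6% toward 255:
  R: 192 + 0.06×(255−192) = 192 + 3.78 = 195.78 → 196
  G: 192 + 0.06×(255−192) = 192 + 3.78 = 195.78 → 196
  B: 192 + 3.78 = 195.78 → 196
After the tint: rgb(196, 196, 196) = #C4C4C4.
Per channel, c → c + 0.13(255 − c):
  R: 196 + 0.13×(255−196) = 196 + 7.67 = 203.67 → 204
  G: 196 + 7.67 = 203.67 → 204
  B: 196 + 7.67 = 203.67 → 204
rgb(204, 204, 204) = #CCCCCC.

#CCCCCC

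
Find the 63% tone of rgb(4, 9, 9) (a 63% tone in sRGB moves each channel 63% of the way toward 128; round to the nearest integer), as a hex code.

Per channel, c → c + 0.63(128 − c):
  R: 4 + 78.12 = 82.12 → 82
  G: 9 + 74.97 = 83.97 → 84
  B: 9 + 0.63×(128−9) = 9 + 74.97 = 83.97 → 84
rgb(82, 84, 84) = #525454.

#525454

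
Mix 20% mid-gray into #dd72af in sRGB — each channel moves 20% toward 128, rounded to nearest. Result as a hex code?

#ca75a6

#dd72af is rgb(221, 114, 175).
A 20% tone moves each channel 20% toward 128:
  R: 221 − 18.6 = 202.4 → 202
  G: 114 + 2.8 = 116.8 → 117
  B: 175 + 0.2×(128−175) = 175 − 9.4 = 165.6 → 166
rgb(202, 117, 166) = #ca75a6.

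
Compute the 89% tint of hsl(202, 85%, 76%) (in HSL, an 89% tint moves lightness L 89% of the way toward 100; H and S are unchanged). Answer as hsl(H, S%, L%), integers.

hsl(202, 85%, 97%)

L moves 89% from 76 toward 100: 76 + 21.36 = 97.36 → 97.
H and S are unchanged.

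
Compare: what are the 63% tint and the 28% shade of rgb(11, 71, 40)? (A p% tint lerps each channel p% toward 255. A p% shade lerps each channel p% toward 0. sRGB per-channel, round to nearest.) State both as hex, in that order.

#a5bbaf, #08331d

63% tint:
  R: 11 + 153.72 = 164.72 → 165
  G: 71 + 0.63×(255−71) = 71 + 115.92 = 186.92 → 187
  B: 40 + 135.45 = 175.45 → 175
  → #a5bbaf
28% shade:
  R: 11 − 3.08 = 7.92 → 8
  G: 71 − 19.88 = 51.12 → 51
  B: 40 − 11.2 = 28.8 → 29
  → #08331d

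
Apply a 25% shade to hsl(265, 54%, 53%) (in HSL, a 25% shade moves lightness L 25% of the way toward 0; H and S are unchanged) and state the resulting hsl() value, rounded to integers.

hsl(265, 54%, 40%)

L moves 25% from 53 toward 0: 53 − 13.25 = 39.75 → 40.
H and S are unchanged.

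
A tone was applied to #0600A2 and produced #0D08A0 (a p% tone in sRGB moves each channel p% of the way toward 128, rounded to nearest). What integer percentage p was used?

#0600A2 is rgb(6, 0, 162); #0D08A0 is rgb(13, 8, 160).
On the G channel (widest range): 8 ≈ 0 + (p/100)(128 − 0), so p ≈ 100×(8 − 0)/(128 − 0) = 800/128 = 6.25.
p = 6 reproduces all three channels after rounding.

6%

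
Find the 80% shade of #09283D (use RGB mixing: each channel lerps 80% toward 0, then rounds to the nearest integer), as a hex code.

#02080C

#09283D is rgb(9, 40, 61).
Lerp each channel 80% toward 0:
  R: 9 + 0.8×(0−9) = 9 − 7.2 = 1.8 → 2
  G: 40 + 0.8×(0−40) = 40 − 32 = 8 → 8
  B: 61 − 48.8 = 12.2 → 12
rgb(2, 8, 12) = #02080C.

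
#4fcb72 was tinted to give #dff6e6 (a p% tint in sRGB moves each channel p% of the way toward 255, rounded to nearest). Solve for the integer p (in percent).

#4fcb72 is rgb(79, 203, 114); #dff6e6 is rgb(223, 246, 230).
On the R channel (widest range): 223 ≈ 79 + (p/100)(255 − 79), so p ≈ 100×(223 − 79)/(255 − 79) = 14400/176 = 81.82.
p = 82 reproduces all three channels after rounding.

82%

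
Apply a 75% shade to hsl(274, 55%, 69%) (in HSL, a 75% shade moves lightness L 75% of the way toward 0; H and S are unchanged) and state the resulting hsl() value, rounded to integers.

hsl(274, 55%, 17%)

L moves 75% from 69 toward 0: 69 − 51.75 = 17.25 → 17.
H and S are unchanged.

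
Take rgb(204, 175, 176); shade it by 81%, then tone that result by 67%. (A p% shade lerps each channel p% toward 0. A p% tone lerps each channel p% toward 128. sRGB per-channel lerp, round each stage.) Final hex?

#636161

An 81% shade moves each channel 81% toward 0:
  R: 204 + 0.81×(0−204) = 204 − 165.24 = 38.76 → 39
  G: 175 − 141.75 = 33.25 → 33
  B: 176 + 0.81×(0−176) = 176 − 142.56 = 33.44 → 33
After the shade: rgb(39, 33, 33) = #272121.
Per channel, c → c + 0.67(128 − c):
  R: 39 + 59.63 = 98.63 → 99
  G: 33 + 0.67×(128−33) = 33 + 63.65 = 96.65 → 97
  B: 33 + 0.67×(128−33) = 33 + 63.65 = 96.65 → 97
rgb(99, 97, 97) = #636161.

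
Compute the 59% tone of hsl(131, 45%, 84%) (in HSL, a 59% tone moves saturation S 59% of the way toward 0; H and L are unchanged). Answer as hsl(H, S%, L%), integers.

hsl(131, 18%, 84%)

S moves 59% from 45 toward 0: 45 − 26.55 = 18.45 → 18.
H and L are unchanged.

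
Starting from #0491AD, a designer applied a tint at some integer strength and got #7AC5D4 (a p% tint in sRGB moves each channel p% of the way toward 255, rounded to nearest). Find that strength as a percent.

47%

#0491AD is rgb(4, 145, 173); #7AC5D4 is rgb(122, 197, 212).
On the R channel (widest range): 122 ≈ 4 + (p/100)(255 − 4), so p ≈ 100×(122 − 4)/(255 − 4) = 11800/251 = 47.01.
p = 47 reproduces all three channels after rounding.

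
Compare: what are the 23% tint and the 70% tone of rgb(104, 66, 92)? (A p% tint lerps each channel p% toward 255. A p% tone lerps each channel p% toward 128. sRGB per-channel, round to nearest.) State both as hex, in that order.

#8B6D81, #796D75

23% tint:
  R: 104 + 0.23×(255−104) = 104 + 34.73 = 138.73 → 139
  G: 66 + 0.23×(255−66) = 66 + 43.47 = 109.47 → 109
  B: 92 + 37.49 = 129.49 → 129
  → #8B6D81
70% tone:
  R: 104 + 0.7×(128−104) = 104 + 16.8 = 120.8 → 121
  G: 66 + 43.4 = 109.4 → 109
  B: 92 + 25.2 = 117.2 → 117
  → #796D75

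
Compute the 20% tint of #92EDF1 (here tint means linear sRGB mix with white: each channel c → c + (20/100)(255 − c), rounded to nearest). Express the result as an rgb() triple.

rgb(168, 241, 244)

#92EDF1 is rgb(146, 237, 241).
Lerp each channel 20% toward 255:
  R: 146 + 21.8 = 167.8 → 168
  G: 237 + 0.2×(255−237) = 237 + 3.6 = 240.6 → 241
  B: 241 + 0.2×(255−241) = 241 + 2.8 = 243.8 → 244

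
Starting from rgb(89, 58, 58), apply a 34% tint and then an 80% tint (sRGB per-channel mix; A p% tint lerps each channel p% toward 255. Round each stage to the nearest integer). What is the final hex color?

A 34% tint moves each channel 34% toward 255:
  R: 89 + 56.44 = 145.44 → 145
  G: 58 + 66.98 = 124.98 → 125
  B: 58 + 0.34×(255−58) = 58 + 66.98 = 124.98 → 125
After the tint: rgb(145, 125, 125) = #917D7D.
An 80% tint moves each channel 80% toward 255:
  R: 145 + 0.8×(255−145) = 145 + 88 = 233 → 233
  G: 125 + 0.8×(255−125) = 125 + 104 = 229 → 229
  B: 125 + 0.8×(255−125) = 125 + 104 = 229 → 229
rgb(233, 229, 229) = #E9E5E5.

#E9E5E5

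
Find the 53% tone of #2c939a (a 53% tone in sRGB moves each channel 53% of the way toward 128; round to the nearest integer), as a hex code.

#2c939a is rgb(44, 147, 154).
A 53% tone moves each channel 53% toward 128:
  R: 44 + 44.52 = 88.52 → 89
  G: 147 − 10.07 = 136.93 → 137
  B: 154 − 13.78 = 140.22 → 140
rgb(89, 137, 140) = #59898c.

#59898c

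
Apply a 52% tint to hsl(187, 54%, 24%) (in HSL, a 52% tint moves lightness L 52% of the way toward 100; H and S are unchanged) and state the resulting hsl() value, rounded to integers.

hsl(187, 54%, 64%)

L moves 52% from 24 toward 100: 24 + 39.52 = 63.52 → 64.
H and S are unchanged.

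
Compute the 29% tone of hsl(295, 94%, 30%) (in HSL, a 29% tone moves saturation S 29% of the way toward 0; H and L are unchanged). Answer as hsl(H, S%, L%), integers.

hsl(295, 67%, 30%)

S moves 29% from 94 toward 0: 94 − 27.26 = 66.74 → 67.
H and L are unchanged.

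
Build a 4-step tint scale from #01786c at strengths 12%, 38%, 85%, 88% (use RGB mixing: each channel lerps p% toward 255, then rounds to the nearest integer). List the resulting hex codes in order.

#1f887e, #62aba4, #d9ebe9, #e1efed

#01786c is rgb(1, 120, 108).
12%: (1 + 30.48 = 31.48→31, 120 + 16.2 = 136.2→136, 108 + 17.64 = 125.64→126) → #1f887e
38%: (1 + 96.52 = 97.52→98, 120 + 51.3 = 171.3→171, 108 + 55.86 = 163.86→164) → #62aba4
85%: (1 + 215.9 = 216.9→217, 120 + 114.75 = 234.75→235, 108 + 124.95 = 232.95→233) → #d9ebe9
88%: (1 + 223.52 = 224.52→225, 120 + 118.8 = 238.8→239, 108 + 129.36 = 237.36→237) → #e1efed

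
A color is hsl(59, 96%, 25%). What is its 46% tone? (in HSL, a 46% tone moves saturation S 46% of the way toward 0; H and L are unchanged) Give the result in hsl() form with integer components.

S moves 46% from 96 toward 0: 96 − 44.16 = 51.84 → 52.
H and L are unchanged.

hsl(59, 52%, 25%)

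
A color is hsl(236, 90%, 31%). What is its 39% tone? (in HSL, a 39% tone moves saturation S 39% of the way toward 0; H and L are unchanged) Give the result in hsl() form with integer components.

S moves 39% from 90 toward 0: 90 − 35.1 = 54.9 → 55.
H and L are unchanged.

hsl(236, 55%, 31%)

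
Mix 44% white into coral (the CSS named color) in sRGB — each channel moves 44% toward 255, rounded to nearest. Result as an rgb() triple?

rgb(255, 183, 157)

CSS coral is rgb(255, 127, 80).
Per channel, c → c + 0.44(255 − c):
  R: 255 + 0 = 255 → 255
  G: 127 + 56.32 = 183.32 → 183
  B: 80 + 0.44×(255−80) = 80 + 77 = 157 → 157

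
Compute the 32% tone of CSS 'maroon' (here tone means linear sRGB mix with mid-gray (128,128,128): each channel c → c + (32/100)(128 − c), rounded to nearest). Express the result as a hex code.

CSS maroon is rgb(128, 0, 0).
A 32% tone moves each channel 32% toward 128:
  R: 128 + 0.32×(128−128) = 128 + 0 = 128 → 128
  G: 0 + 0.32×(128−0) = 0 + 40.96 = 40.96 → 41
  B: 0 + 40.96 = 40.96 → 41
rgb(128, 41, 41) = #802929.

#802929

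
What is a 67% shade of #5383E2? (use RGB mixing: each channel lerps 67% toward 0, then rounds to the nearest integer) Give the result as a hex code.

#5383E2 is rgb(83, 131, 226).
Per channel, c → c + 0.67(0 − c):
  R: 83 − 55.61 = 27.39 → 27
  G: 131 + 0.67×(0−131) = 131 − 87.77 = 43.23 → 43
  B: 226 + 0.67×(0−226) = 226 − 151.42 = 74.58 → 75
rgb(27, 43, 75) = #1B2B4B.

#1B2B4B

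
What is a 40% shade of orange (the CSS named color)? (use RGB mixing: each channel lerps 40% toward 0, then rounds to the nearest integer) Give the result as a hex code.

#996300

CSS orange is rgb(255, 165, 0).
Per channel, c → c + 0.4(0 − c):
  R: 255 + 0.4×(0−255) = 255 − 102 = 153 → 153
  G: 165 + 0.4×(0−165) = 165 − 66 = 99 → 99
  B: 0 + 0.4×(0−0) = 0 + 0 = 0 → 0
rgb(153, 99, 0) = #996300.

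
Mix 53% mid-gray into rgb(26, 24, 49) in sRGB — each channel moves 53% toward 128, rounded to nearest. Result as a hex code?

Lerp each channel 53% toward 128:
  R: 26 + 0.53×(128−26) = 26 + 54.06 = 80.06 → 80
  G: 24 + 0.53×(128−24) = 24 + 55.12 = 79.12 → 79
  B: 49 + 0.53×(128−49) = 49 + 41.87 = 90.87 → 91
rgb(80, 79, 91) = #504F5B.

#504F5B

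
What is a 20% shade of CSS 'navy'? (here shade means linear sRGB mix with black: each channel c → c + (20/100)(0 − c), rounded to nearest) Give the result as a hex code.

#000066

CSS navy is rgb(0, 0, 128).
A 20% shade moves each channel 20% toward 0:
  R: 0 + 0.2×(0−0) = 0 + 0 = 0 → 0
  G: 0 + 0.2×(0−0) = 0 + 0 = 0 → 0
  B: 128 − 25.6 = 102.4 → 102
rgb(0, 0, 102) = #000066.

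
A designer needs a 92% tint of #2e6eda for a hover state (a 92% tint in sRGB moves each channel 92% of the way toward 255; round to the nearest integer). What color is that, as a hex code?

#eef3fc

#2e6eda is rgb(46, 110, 218).
A 92% tint moves each channel 92% toward 255:
  R: 46 + 0.92×(255−46) = 46 + 192.28 = 238.28 → 238
  G: 110 + 0.92×(255−110) = 110 + 133.4 = 243.4 → 243
  B: 218 + 0.92×(255−218) = 218 + 34.04 = 252.04 → 252
rgb(238, 243, 252) = #eef3fc.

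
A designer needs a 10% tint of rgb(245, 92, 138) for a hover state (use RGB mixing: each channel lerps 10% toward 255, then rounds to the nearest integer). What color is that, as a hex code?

Per channel, c → c + 0.1(255 − c):
  R: 245 + 0.1×(255−245) = 245 + 1 = 246 → 246
  G: 92 + 16.3 = 108.3 → 108
  B: 138 + 0.1×(255−138) = 138 + 11.7 = 149.7 → 150
rgb(246, 108, 150) = #F66C96.

#F66C96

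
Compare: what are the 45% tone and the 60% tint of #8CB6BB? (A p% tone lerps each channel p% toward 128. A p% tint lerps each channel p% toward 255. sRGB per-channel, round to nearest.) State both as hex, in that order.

#879EA0, #D1E2E4

#8CB6BB is rgb(140, 182, 187).
45% tone:
  R: 140 + 0.45×(128−140) = 140 − 5.4 = 134.6 → 135
  G: 182 + 0.45×(128−182) = 182 − 24.3 = 157.7 → 158
  B: 187 − 26.55 = 160.45 → 160
  → #879EA0
60% tint:
  R: 140 + 69 = 209 → 209
  G: 182 + 43.8 = 225.8 → 226
  B: 187 + 0.6×(255−187) = 187 + 40.8 = 227.8 → 228
  → #D1E2E4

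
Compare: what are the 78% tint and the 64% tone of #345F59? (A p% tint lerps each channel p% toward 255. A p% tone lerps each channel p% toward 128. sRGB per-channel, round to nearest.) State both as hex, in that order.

#D2DCDA, #657472

#345F59 is rgb(52, 95, 89).
78% tint:
  R: 52 + 0.78×(255−52) = 52 + 158.34 = 210.34 → 210
  G: 95 + 124.8 = 219.8 → 220
  B: 89 + 129.48 = 218.48 → 218
  → #D2DCDA
64% tone:
  R: 52 + 0.64×(128−52) = 52 + 48.64 = 100.64 → 101
  G: 95 + 21.12 = 116.12 → 116
  B: 89 + 24.96 = 113.96 → 114
  → #657472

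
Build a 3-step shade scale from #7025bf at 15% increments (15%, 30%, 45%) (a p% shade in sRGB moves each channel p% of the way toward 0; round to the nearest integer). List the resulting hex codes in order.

#7025bf is rgb(112, 37, 191).
15%: (112 − 16.8 = 95.2→95, 37 − 5.55 = 31.45→31, 191 − 28.65 = 162.35→162) → #5f1fa2
30%: (112 − 33.6 = 78.4→78, 37 − 11.1 = 25.9→26, 191 − 57.3 = 133.7→134) → #4e1a86
45%: (112 − 50.4 = 61.6→62, 37 − 16.65 = 20.35→20, 191 − 85.95 = 105.05→105) → #3e1469

#5f1fa2, #4e1a86, #3e1469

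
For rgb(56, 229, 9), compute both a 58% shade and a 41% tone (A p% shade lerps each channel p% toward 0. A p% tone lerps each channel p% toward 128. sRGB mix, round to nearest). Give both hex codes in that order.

58% shade:
  R: 56 + 0.58×(0−56) = 56 − 32.48 = 23.52 → 24
  G: 229 + 0.58×(0−229) = 229 − 132.82 = 96.18 → 96
  B: 9 − 5.22 = 3.78 → 4
  → #186004
41% tone:
  R: 56 + 0.41×(128−56) = 56 + 29.52 = 85.52 → 86
  G: 229 + 0.41×(128−229) = 229 − 41.41 = 187.59 → 188
  B: 9 + 0.41×(128−9) = 9 + 48.79 = 57.79 → 58
  → #56bc3a

#186004, #56bc3a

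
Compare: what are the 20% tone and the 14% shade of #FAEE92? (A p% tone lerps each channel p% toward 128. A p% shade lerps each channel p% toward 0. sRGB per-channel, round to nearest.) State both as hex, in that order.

#FAEE92 is rgb(250, 238, 146).
20% tone:
  R: 250 − 24.4 = 225.6 → 226
  G: 238 − 22 = 216 → 216
  B: 146 − 3.6 = 142.4 → 142
  → #E2D88E
14% shade:
  R: 250 + 0.14×(0−250) = 250 − 35 = 215 → 215
  G: 238 + 0.14×(0−238) = 238 − 33.32 = 204.68 → 205
  B: 146 + 0.14×(0−146) = 146 − 20.44 = 125.56 → 126
  → #D7CD7E

#E2D88E, #D7CD7E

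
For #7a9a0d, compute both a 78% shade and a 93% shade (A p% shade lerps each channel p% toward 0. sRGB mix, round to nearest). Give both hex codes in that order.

#7a9a0d is rgb(122, 154, 13).
78% shade:
  R: 122 − 95.16 = 26.84 → 27
  G: 154 + 0.78×(0−154) = 154 − 120.12 = 33.88 → 34
  B: 13 − 10.14 = 2.86 → 3
  → #1b2203
93% shade:
  R: 122 − 113.46 = 8.54 → 9
  G: 154 + 0.93×(0−154) = 154 − 143.22 = 10.78 → 11
  B: 13 + 0.93×(0−13) = 13 − 12.09 = 0.91 → 1
  → #090b01

#1b2203, #090b01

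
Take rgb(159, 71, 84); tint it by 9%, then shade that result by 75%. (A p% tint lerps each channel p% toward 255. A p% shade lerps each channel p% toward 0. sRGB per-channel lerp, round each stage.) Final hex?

#2A1619

Lerp each channel 9% toward 255:
  R: 159 + 0.09×(255−159) = 159 + 8.64 = 167.64 → 168
  G: 71 + 0.09×(255−71) = 71 + 16.56 = 87.56 → 88
  B: 84 + 0.09×(255−84) = 84 + 15.39 = 99.39 → 99
After the tint: rgb(168, 88, 99) = #A85863.
Lerp each channel 75% toward 0:
  R: 168 + 0.75×(0−168) = 168 − 126 = 42 → 42
  G: 88 + 0.75×(0−88) = 88 − 66 = 22 → 22
  B: 99 + 0.75×(0−99) = 99 − 74.25 = 24.75 → 25
rgb(42, 22, 25) = #2A1619.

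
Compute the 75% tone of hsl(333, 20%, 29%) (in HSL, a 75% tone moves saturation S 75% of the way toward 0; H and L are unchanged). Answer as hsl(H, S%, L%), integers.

S moves 75% from 20 toward 0: 20 − 15 = 5 → 5.
H and L are unchanged.

hsl(333, 5%, 29%)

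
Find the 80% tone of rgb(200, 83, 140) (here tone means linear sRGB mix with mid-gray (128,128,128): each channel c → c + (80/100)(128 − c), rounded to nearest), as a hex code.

#8E7782

Per channel, c → c + 0.8(128 − c):
  R: 200 − 57.6 = 142.4 → 142
  G: 83 + 36 = 119 → 119
  B: 140 + 0.8×(128−140) = 140 − 9.6 = 130.4 → 130
rgb(142, 119, 130) = #8E7782.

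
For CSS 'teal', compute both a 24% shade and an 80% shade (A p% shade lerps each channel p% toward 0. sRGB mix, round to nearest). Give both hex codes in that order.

#006161, #001A1A

CSS teal is rgb(0, 128, 128).
24% shade:
  R: 0 + 0 = 0 → 0
  G: 128 − 30.72 = 97.28 → 97
  B: 128 + 0.24×(0−128) = 128 − 30.72 = 97.28 → 97
  → #006161
80% shade:
  R: 0 + 0 = 0 → 0
  G: 128 + 0.8×(0−128) = 128 − 102.4 = 25.6 → 26
  B: 128 + 0.8×(0−128) = 128 − 102.4 = 25.6 → 26
  → #001A1A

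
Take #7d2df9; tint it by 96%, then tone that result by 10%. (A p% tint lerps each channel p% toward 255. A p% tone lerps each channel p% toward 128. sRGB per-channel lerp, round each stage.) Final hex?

#7d2df9 is rgb(125, 45, 249).
A 96% tint moves each channel 96% toward 255:
  R: 125 + 0.96×(255−125) = 125 + 124.8 = 249.8 → 250
  G: 45 + 0.96×(255−45) = 45 + 201.6 = 246.6 → 247
  B: 249 + 5.76 = 254.76 → 255
After the tint: rgb(250, 247, 255) = #faf7ff.
Per channel, c → c + 0.1(128 − c):
  R: 250 + 0.1×(128−250) = 250 − 12.2 = 237.8 → 238
  G: 247 + 0.1×(128−247) = 247 − 11.9 = 235.1 → 235
  B: 255 + 0.1×(128−255) = 255 − 12.7 = 242.3 → 242
rgb(238, 235, 242) = #eeebf2.

#eeebf2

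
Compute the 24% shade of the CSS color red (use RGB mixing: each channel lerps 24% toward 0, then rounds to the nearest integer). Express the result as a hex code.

CSS red is rgb(255, 0, 0).
A 24% shade moves each channel 24% toward 0:
  R: 255 + 0.24×(0−255) = 255 − 61.2 = 193.8 → 194
  G: 0 + 0.24×(0−0) = 0 + 0 = 0 → 0
  B: 0 + 0.24×(0−0) = 0 + 0 = 0 → 0
rgb(194, 0, 0) = #c20000.

#c20000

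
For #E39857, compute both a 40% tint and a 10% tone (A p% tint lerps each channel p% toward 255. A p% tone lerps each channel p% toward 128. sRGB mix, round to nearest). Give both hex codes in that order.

#EEC19A, #D9965B

#E39857 is rgb(227, 152, 87).
40% tint:
  R: 227 + 0.4×(255−227) = 227 + 11.2 = 238.2 → 238
  G: 152 + 0.4×(255−152) = 152 + 41.2 = 193.2 → 193
  B: 87 + 67.2 = 154.2 → 154
  → #EEC19A
10% tone:
  R: 227 − 9.9 = 217.1 → 217
  G: 152 + 0.1×(128−152) = 152 − 2.4 = 149.6 → 150
  B: 87 + 4.1 = 91.1 → 91
  → #D9965B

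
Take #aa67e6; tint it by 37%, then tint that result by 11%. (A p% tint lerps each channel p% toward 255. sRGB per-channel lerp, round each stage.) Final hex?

#cfaaf1

#aa67e6 is rgb(170, 103, 230).
Lerp each channel 37% toward 255:
  R: 170 + 0.37×(255−170) = 170 + 31.45 = 201.45 → 201
  G: 103 + 0.37×(255−103) = 103 + 56.24 = 159.24 → 159
  B: 230 + 0.37×(255−230) = 230 + 9.25 = 239.25 → 239
After the tint: rgb(201, 159, 239) = #c99fef.
An 11% tint moves each channel 11% toward 255:
  R: 201 + 0.11×(255−201) = 201 + 5.94 = 206.94 → 207
  G: 159 + 10.56 = 169.56 → 170
  B: 239 + 0.11×(255−239) = 239 + 1.76 = 240.76 → 241
rgb(207, 170, 241) = #cfaaf1.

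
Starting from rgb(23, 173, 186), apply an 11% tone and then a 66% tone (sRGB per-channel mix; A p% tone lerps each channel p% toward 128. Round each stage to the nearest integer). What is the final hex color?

#608E92

Per channel, c → c + 0.11(128 − c):
  R: 23 + 0.11×(128−23) = 23 + 11.55 = 34.55 → 35
  G: 173 + 0.11×(128−173) = 173 − 4.95 = 168.05 → 168
  B: 186 − 6.38 = 179.62 → 180
After the tone: rgb(35, 168, 180) = #23A8B4.
Per channel, c → c + 0.66(128 − c):
  R: 35 + 61.38 = 96.38 → 96
  G: 168 + 0.66×(128−168) = 168 − 26.4 = 141.6 → 142
  B: 180 + 0.66×(128−180) = 180 − 34.32 = 145.68 → 146
rgb(96, 142, 146) = #608E92.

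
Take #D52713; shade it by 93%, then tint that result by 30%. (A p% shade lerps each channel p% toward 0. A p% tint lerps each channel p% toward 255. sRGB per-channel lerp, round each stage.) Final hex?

#D52713 is rgb(213, 39, 19).
Per channel, c → c + 0.93(0 − c):
  R: 213 + 0.93×(0−213) = 213 − 198.09 = 14.91 → 15
  G: 39 + 0.93×(0−39) = 39 − 36.27 = 2.73 → 3
  B: 19 − 17.67 = 1.33 → 1
After the shade: rgb(15, 3, 1) = #0F0301.
A 30% tint moves each channel 30% toward 255:
  R: 15 + 0.3×(255−15) = 15 + 72 = 87 → 87
  G: 3 + 0.3×(255−3) = 3 + 75.6 = 78.6 → 79
  B: 1 + 76.2 = 77.2 → 77
rgb(87, 79, 77) = #574F4D.

#574F4D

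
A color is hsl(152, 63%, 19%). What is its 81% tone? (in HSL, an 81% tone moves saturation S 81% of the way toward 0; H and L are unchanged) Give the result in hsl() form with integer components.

hsl(152, 12%, 19%)

S moves 81% from 63 toward 0: 63 − 51.03 = 11.97 → 12.
H and L are unchanged.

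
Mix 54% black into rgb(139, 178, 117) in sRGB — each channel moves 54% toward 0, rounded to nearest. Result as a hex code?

Per channel, c → c + 0.54(0 − c):
  R: 139 − 75.06 = 63.94 → 64
  G: 178 + 0.54×(0−178) = 178 − 96.12 = 81.88 → 82
  B: 117 − 63.18 = 53.82 → 54
rgb(64, 82, 54) = #405236.

#405236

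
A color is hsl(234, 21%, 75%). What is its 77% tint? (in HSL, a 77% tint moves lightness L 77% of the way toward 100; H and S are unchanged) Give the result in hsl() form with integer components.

hsl(234, 21%, 94%)

L moves 77% from 75 toward 100: 75 + 19.25 = 94.25 → 94.
H and S are unchanged.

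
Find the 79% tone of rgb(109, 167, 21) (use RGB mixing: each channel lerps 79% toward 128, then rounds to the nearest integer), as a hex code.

#7C886A

Lerp each channel 79% toward 128:
  R: 109 + 0.79×(128−109) = 109 + 15.01 = 124.01 → 124
  G: 167 − 30.81 = 136.19 → 136
  B: 21 + 0.79×(128−21) = 21 + 84.53 = 105.53 → 106
rgb(124, 136, 106) = #7C886A.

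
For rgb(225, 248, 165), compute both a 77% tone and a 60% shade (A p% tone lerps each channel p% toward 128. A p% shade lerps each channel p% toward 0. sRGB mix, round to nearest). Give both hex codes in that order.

#969C89, #5A6342

77% tone:
  R: 225 + 0.77×(128−225) = 225 − 74.69 = 150.31 → 150
  G: 248 + 0.77×(128−248) = 248 − 92.4 = 155.6 → 156
  B: 165 + 0.77×(128−165) = 165 − 28.49 = 136.51 → 137
  → #969C89
60% shade:
  R: 225 + 0.6×(0−225) = 225 − 135 = 90 → 90
  G: 248 − 148.8 = 99.2 → 99
  B: 165 − 99 = 66 → 66
  → #5A6342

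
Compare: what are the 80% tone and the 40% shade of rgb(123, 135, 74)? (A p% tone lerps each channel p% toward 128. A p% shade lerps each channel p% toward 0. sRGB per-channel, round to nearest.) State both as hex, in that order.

#7f8175, #4a512c

80% tone:
  R: 123 + 0.8×(128−123) = 123 + 4 = 127 → 127
  G: 135 − 5.6 = 129.4 → 129
  B: 74 + 43.2 = 117.2 → 117
  → #7f8175
40% shade:
  R: 123 + 0.4×(0−123) = 123 − 49.2 = 73.8 → 74
  G: 135 − 54 = 81 → 81
  B: 74 + 0.4×(0−74) = 74 − 29.6 = 44.4 → 44
  → #4a512c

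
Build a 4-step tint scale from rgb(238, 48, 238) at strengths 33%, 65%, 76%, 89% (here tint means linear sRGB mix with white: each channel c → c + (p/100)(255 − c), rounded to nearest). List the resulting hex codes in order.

33%: (238 + 5.61 = 243.61→244, 48 + 68.31 = 116.31→116, 238 + 5.61 = 243.61→244) → #f474f4
65%: (238 + 11.05 = 249.05→249, 48 + 134.55 = 182.55→183, 238 + 11.05 = 249.05→249) → #f9b7f9
76%: (238 + 12.92 = 250.92→251, 48 + 157.32 = 205.32→205, 238 + 12.92 = 250.92→251) → #fbcdfb
89%: (238 + 15.13 = 253.13→253, 48 + 184.23 = 232.23→232, 238 + 15.13 = 253.13→253) → #fde8fd

#f474f4, #f9b7f9, #fbcdfb, #fde8fd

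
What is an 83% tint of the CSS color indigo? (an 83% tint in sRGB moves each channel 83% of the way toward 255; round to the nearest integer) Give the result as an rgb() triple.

rgb(224, 212, 234)

CSS indigo is rgb(75, 0, 130).
An 83% tint moves each channel 83% toward 255:
  R: 75 + 0.83×(255−75) = 75 + 149.4 = 224.4 → 224
  G: 0 + 0.83×(255−0) = 0 + 211.65 = 211.65 → 212
  B: 130 + 0.83×(255−130) = 130 + 103.75 = 233.75 → 234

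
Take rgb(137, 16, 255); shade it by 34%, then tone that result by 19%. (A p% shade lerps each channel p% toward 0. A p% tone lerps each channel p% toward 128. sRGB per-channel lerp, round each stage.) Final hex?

Per channel, c → c + 0.34(0 − c):
  R: 137 + 0.34×(0−137) = 137 − 46.58 = 90.42 → 90
  G: 16 + 0.34×(0−16) = 16 − 5.44 = 10.56 → 11
  B: 255 + 0.34×(0−255) = 255 − 86.7 = 168.3 → 168
After the shade: rgb(90, 11, 168) = #5a0ba8.
Per channel, c → c + 0.19(128 − c):
  R: 90 + 7.22 = 97.22 → 97
  G: 11 + 22.23 = 33.23 → 33
  B: 168 + 0.19×(128−168) = 168 − 7.6 = 160.4 → 160
rgb(97, 33, 160) = #6121a0.

#6121a0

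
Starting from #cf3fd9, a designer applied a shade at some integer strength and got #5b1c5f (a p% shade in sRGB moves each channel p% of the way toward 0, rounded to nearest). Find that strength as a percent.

#cf3fd9 is rgb(207, 63, 217); #5b1c5f is rgb(91, 28, 95).
On the B channel (widest range): 95 ≈ 217 + (p/100)(0 − 217), so p ≈ 100×(95 − 217)/(0 − 217) = -12200/-217 = 56.22.
p = 56 reproduces all three channels after rounding.

56%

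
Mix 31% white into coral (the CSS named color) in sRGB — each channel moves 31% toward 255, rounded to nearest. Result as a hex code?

#FFA786

CSS coral is rgb(255, 127, 80).
A 31% tint moves each channel 31% toward 255:
  R: 255 + 0.31×(255−255) = 255 + 0 = 255 → 255
  G: 127 + 0.31×(255−127) = 127 + 39.68 = 166.68 → 167
  B: 80 + 54.25 = 134.25 → 134
rgb(255, 167, 134) = #FFA786.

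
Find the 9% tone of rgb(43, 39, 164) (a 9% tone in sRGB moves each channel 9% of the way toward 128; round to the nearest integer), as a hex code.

Per channel, c → c + 0.09(128 − c):
  R: 43 + 0.09×(128−43) = 43 + 7.65 = 50.65 → 51
  G: 39 + 0.09×(128−39) = 39 + 8.01 = 47.01 → 47
  B: 164 + 0.09×(128−164) = 164 − 3.24 = 160.76 → 161
rgb(51, 47, 161) = #332fa1.

#332fa1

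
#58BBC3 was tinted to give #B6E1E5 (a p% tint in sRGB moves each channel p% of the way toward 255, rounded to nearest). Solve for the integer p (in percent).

#58BBC3 is rgb(88, 187, 195); #B6E1E5 is rgb(182, 225, 229).
On the R channel (widest range): 182 ≈ 88 + (p/100)(255 − 88), so p ≈ 100×(182 − 88)/(255 − 88) = 9400/167 = 56.29.
p = 56 reproduces all three channels after rounding.

56%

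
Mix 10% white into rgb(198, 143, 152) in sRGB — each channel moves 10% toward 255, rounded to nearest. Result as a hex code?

#CC9AA2

Lerp each channel 10% toward 255:
  R: 198 + 5.7 = 203.7 → 204
  G: 143 + 11.2 = 154.2 → 154
  B: 152 + 0.1×(255−152) = 152 + 10.3 = 162.3 → 162
rgb(204, 154, 162) = #CC9AA2.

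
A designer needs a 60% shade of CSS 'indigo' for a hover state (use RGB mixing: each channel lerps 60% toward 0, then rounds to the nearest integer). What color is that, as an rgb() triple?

CSS indigo is rgb(75, 0, 130).
Lerp each channel 60% toward 0:
  R: 75 − 45 = 30 → 30
  G: 0 + 0.6×(0−0) = 0 + 0 = 0 → 0
  B: 130 + 0.6×(0−130) = 130 − 78 = 52 → 52

rgb(30, 0, 52)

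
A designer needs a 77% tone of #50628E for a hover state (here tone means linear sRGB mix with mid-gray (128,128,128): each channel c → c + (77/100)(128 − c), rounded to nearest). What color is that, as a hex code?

#50628E is rgb(80, 98, 142).
Lerp each channel 77% toward 128:
  R: 80 + 0.77×(128−80) = 80 + 36.96 = 116.96 → 117
  G: 98 + 23.1 = 121.1 → 121
  B: 142 − 10.78 = 131.22 → 131
rgb(117, 121, 131) = #757983.

#757983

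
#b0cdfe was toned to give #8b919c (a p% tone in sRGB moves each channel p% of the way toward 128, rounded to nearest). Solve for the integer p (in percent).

78%

#b0cdfe is rgb(176, 205, 254); #8b919c is rgb(139, 145, 156).
On the B channel (widest range): 156 ≈ 254 + (p/100)(128 − 254), so p ≈ 100×(156 − 254)/(128 − 254) = -9800/-126 = 77.78.
p = 78 reproduces all three channels after rounding.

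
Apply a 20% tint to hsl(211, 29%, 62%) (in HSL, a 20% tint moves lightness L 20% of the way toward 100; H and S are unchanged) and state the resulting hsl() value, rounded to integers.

hsl(211, 29%, 70%)

L moves 20% from 62 toward 100: 62 + 7.6 = 69.6 → 70.
H and S are unchanged.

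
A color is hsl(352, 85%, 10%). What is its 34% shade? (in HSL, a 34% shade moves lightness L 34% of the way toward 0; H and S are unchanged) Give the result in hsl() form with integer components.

hsl(352, 85%, 7%)

L moves 34% from 10 toward 0: 10 − 3.4 = 6.6 → 7.
H and S are unchanged.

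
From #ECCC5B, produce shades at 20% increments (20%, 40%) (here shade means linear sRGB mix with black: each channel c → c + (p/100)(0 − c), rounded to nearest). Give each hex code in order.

#BDA349, #8E7A37

#ECCC5B is rgb(236, 204, 91).
20%: (236 − 47.2 = 188.8→189, 204 − 40.8 = 163.2→163, 91 − 18.2 = 72.8→73) → #BDA349
40%: (236 − 94.4 = 141.6→142, 204 − 81.6 = 122.4→122, 91 − 36.4 = 54.6→55) → #8E7A37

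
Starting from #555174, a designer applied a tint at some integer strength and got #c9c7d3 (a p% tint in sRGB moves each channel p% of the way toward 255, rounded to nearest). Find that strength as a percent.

68%

#555174 is rgb(85, 81, 116); #c9c7d3 is rgb(201, 199, 211).
On the G channel (widest range): 199 ≈ 81 + (p/100)(255 − 81), so p ≈ 100×(199 − 81)/(255 − 81) = 11800/174 = 67.82.
p = 68 reproduces all three channels after rounding.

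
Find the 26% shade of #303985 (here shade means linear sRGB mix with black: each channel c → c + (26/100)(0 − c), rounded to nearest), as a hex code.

#303985 is rgb(48, 57, 133).
Lerp each channel 26% toward 0:
  R: 48 − 12.48 = 35.52 → 36
  G: 57 − 14.82 = 42.18 → 42
  B: 133 − 34.58 = 98.42 → 98
rgb(36, 42, 98) = #242a62.

#242a62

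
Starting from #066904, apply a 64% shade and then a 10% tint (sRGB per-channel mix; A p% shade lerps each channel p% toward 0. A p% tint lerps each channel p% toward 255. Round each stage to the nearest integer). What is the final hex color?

#066904 is rgb(6, 105, 4).
A 64% shade moves each channel 64% toward 0:
  R: 6 − 3.84 = 2.16 → 2
  G: 105 − 67.2 = 37.8 → 38
  B: 4 + 0.64×(0−4) = 4 − 2.56 = 1.44 → 1
After the shade: rgb(2, 38, 1) = #022601.
Per channel, c → c + 0.1(255 − c):
  R: 2 + 25.3 = 27.3 → 27
  G: 38 + 0.1×(255−38) = 38 + 21.7 = 59.7 → 60
  B: 1 + 0.1×(255−1) = 1 + 25.4 = 26.4 → 26
rgb(27, 60, 26) = #1B3C1A.

#1B3C1A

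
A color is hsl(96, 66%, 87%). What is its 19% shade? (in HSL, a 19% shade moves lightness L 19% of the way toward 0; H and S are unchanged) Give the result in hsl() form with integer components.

L moves 19% from 87 toward 0: 87 − 16.53 = 70.47 → 70.
H and S are unchanged.

hsl(96, 66%, 70%)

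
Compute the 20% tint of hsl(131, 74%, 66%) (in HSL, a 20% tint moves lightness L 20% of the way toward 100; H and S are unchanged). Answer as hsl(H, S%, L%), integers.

hsl(131, 74%, 73%)

L moves 20% from 66 toward 100: 66 + 6.8 = 72.8 → 73.
H and S are unchanged.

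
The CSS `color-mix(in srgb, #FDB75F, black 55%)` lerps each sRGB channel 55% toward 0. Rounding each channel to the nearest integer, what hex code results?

#72522B

#FDB75F is rgb(253, 183, 95).
Lerp each channel 55% toward 0:
  R: 253 + 0.55×(0−253) = 253 − 139.15 = 113.85 → 114
  G: 183 − 100.65 = 82.35 → 82
  B: 95 + 0.55×(0−95) = 95 − 52.25 = 42.75 → 43
rgb(114, 82, 43) = #72522B.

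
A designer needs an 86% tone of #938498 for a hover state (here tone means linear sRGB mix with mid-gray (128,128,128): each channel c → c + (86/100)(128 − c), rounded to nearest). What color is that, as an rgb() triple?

#938498 is rgb(147, 132, 152).
Lerp each channel 86% toward 128:
  R: 147 + 0.86×(128−147) = 147 − 16.34 = 130.66 → 131
  G: 132 − 3.44 = 128.56 → 129
  B: 152 + 0.86×(128−152) = 152 − 20.64 = 131.36 → 131

rgb(131, 129, 131)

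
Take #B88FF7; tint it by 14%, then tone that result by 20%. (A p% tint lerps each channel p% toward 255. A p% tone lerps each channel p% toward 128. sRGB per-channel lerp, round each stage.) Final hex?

#B88FF7 is rgb(184, 143, 247).
Per channel, c → c + 0.14(255 − c):
  R: 184 + 9.94 = 193.94 → 194
  G: 143 + 15.68 = 158.68 → 159
  B: 247 + 0.14×(255−247) = 247 + 1.12 = 248.12 → 248
After the tint: rgb(194, 159, 248) = #C29FF8.
Per channel, c → c + 0.2(128 − c):
  R: 194 + 0.2×(128−194) = 194 − 13.2 = 180.8 → 181
  G: 159 + 0.2×(128−159) = 159 − 6.2 = 152.8 → 153
  B: 248 + 0.2×(128−248) = 248 − 24 = 224 → 224
rgb(181, 153, 224) = #B599E0.

#B599E0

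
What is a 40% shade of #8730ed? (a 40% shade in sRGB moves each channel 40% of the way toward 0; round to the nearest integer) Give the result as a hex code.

#8730ed is rgb(135, 48, 237).
Lerp each channel 40% toward 0:
  R: 135 − 54 = 81 → 81
  G: 48 − 19.2 = 28.8 → 29
  B: 237 + 0.4×(0−237) = 237 − 94.8 = 142.2 → 142
rgb(81, 29, 142) = #511d8e.

#511d8e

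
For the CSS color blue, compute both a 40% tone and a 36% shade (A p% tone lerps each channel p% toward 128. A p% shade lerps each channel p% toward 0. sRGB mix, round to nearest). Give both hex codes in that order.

CSS blue is rgb(0, 0, 255).
40% tone:
  R: 0 + 51.2 = 51.2 → 51
  G: 0 + 51.2 = 51.2 → 51
  B: 255 − 50.8 = 204.2 → 204
  → #3333CC
36% shade:
  R: 0 + 0.36×(0−0) = 0 + 0 = 0 → 0
  G: 0 + 0 = 0 → 0
  B: 255 + 0.36×(0−255) = 255 − 91.8 = 163.2 → 163
  → #0000A3

#3333CC, #0000A3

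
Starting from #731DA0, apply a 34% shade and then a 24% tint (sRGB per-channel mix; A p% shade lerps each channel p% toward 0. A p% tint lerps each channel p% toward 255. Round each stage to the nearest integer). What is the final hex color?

#774C8E

#731DA0 is rgb(115, 29, 160).
Per channel, c → c + 0.34(0 − c):
  R: 115 − 39.1 = 75.9 → 76
  G: 29 + 0.34×(0−29) = 29 − 9.86 = 19.14 → 19
  B: 160 + 0.34×(0−160) = 160 − 54.4 = 105.6 → 106
After the shade: rgb(76, 19, 106) = #4C136A.
A 24% tint moves each channel 24% toward 255:
  R: 76 + 0.24×(255−76) = 76 + 42.96 = 118.96 → 119
  G: 19 + 0.24×(255−19) = 19 + 56.64 = 75.64 → 76
  B: 106 + 0.24×(255−106) = 106 + 35.76 = 141.76 → 142
rgb(119, 76, 142) = #774C8E.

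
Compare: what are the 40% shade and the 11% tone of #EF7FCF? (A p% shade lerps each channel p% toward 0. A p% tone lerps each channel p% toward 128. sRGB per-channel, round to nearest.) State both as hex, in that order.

#EF7FCF is rgb(239, 127, 207).
40% shade:
  R: 239 + 0.4×(0−239) = 239 − 95.6 = 143.4 → 143
  G: 127 + 0.4×(0−127) = 127 − 50.8 = 76.2 → 76
  B: 207 − 82.8 = 124.2 → 124
  → #8F4C7C
11% tone:
  R: 239 + 0.11×(128−239) = 239 − 12.21 = 226.79 → 227
  G: 127 + 0.11×(128−127) = 127 + 0.11 = 127.11 → 127
  B: 207 − 8.69 = 198.31 → 198
  → #E37FC6

#8F4C7C, #E37FC6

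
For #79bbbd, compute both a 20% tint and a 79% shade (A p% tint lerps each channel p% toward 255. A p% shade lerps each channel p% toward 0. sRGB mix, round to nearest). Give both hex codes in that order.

#79bbbd is rgb(121, 187, 189).
20% tint:
  R: 121 + 26.8 = 147.8 → 148
  G: 187 + 0.2×(255−187) = 187 + 13.6 = 200.6 → 201
  B: 189 + 13.2 = 202.2 → 202
  → #94c9ca
79% shade:
  R: 121 + 0.79×(0−121) = 121 − 95.59 = 25.41 → 25
  G: 187 + 0.79×(0−187) = 187 − 147.73 = 39.27 → 39
  B: 189 + 0.79×(0−189) = 189 − 149.31 = 39.69 → 40
  → #192728

#94c9ca, #192728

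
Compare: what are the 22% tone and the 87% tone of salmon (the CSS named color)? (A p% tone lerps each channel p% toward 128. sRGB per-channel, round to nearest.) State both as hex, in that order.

#DF8075, #90807E

CSS salmon is rgb(250, 128, 114).
22% tone:
  R: 250 + 0.22×(128−250) = 250 − 26.84 = 223.16 → 223
  G: 128 + 0.22×(128−128) = 128 + 0 = 128 → 128
  B: 114 + 3.08 = 117.08 → 117
  → #DF8075
87% tone:
  R: 250 + 0.87×(128−250) = 250 − 106.14 = 143.86 → 144
  G: 128 + 0 = 128 → 128
  B: 114 + 0.87×(128−114) = 114 + 12.18 = 126.18 → 126
  → #90807E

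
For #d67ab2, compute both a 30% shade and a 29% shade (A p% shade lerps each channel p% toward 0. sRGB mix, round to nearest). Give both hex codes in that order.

#96557d, #98577e

#d67ab2 is rgb(214, 122, 178).
30% shade:
  R: 214 − 64.2 = 149.8 → 150
  G: 122 + 0.3×(0−122) = 122 − 36.6 = 85.4 → 85
  B: 178 − 53.4 = 124.6 → 125
  → #96557d
29% shade:
  R: 214 + 0.29×(0−214) = 214 − 62.06 = 151.94 → 152
  G: 122 + 0.29×(0−122) = 122 − 35.38 = 86.62 → 87
  B: 178 − 51.62 = 126.38 → 126
  → #98577e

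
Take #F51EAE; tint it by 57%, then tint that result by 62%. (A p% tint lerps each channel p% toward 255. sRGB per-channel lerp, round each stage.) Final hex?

#FDDAF2

#F51EAE is rgb(245, 30, 174).
Per channel, c → c + 0.57(255 − c):
  R: 245 + 0.57×(255−245) = 245 + 5.7 = 250.7 → 251
  G: 30 + 0.57×(255−30) = 30 + 128.25 = 158.25 → 158
  B: 174 + 46.17 = 220.17 → 220
After the tint: rgb(251, 158, 220) = #FB9EDC.
Per channel, c → c + 0.62(255 − c):
  R: 251 + 0.62×(255−251) = 251 + 2.48 = 253.48 → 253
  G: 158 + 0.62×(255−158) = 158 + 60.14 = 218.14 → 218
  B: 220 + 0.62×(255−220) = 220 + 21.7 = 241.7 → 242
rgb(253, 218, 242) = #FDDAF2.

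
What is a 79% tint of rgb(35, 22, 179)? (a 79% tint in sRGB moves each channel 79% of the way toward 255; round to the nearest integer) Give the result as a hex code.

A 79% tint moves each channel 79% toward 255:
  R: 35 + 173.8 = 208.8 → 209
  G: 22 + 184.07 = 206.07 → 206
  B: 179 + 0.79×(255−179) = 179 + 60.04 = 239.04 → 239
rgb(209, 206, 239) = #d1ceef.

#d1ceef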